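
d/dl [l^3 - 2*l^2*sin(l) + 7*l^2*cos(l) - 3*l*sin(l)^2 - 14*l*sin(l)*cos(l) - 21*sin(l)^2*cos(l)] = -7*l^2*sin(l) - 2*l^2*cos(l) + 3*l^2 - 4*l*sin(l) - 3*l*sin(2*l) + 14*l*cos(l) - 14*l*cos(2*l) + 21*sin(l)/4 - 7*sin(2*l) - 63*sin(3*l)/4 + 3*cos(2*l)/2 - 3/2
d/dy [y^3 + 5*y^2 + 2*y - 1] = 3*y^2 + 10*y + 2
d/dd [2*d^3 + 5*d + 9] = 6*d^2 + 5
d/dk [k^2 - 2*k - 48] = 2*k - 2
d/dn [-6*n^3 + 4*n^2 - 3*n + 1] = -18*n^2 + 8*n - 3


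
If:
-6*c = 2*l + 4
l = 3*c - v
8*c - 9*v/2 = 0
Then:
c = -9/19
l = -11/19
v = -16/19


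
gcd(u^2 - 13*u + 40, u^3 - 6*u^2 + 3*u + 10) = u - 5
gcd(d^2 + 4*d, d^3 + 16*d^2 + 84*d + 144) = d + 4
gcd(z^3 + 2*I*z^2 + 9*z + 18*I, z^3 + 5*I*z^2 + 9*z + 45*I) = z^2 + 9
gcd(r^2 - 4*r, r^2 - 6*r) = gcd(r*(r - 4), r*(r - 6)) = r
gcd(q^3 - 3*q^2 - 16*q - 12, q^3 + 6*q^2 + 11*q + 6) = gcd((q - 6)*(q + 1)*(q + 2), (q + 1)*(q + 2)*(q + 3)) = q^2 + 3*q + 2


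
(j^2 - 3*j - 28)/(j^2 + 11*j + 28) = (j - 7)/(j + 7)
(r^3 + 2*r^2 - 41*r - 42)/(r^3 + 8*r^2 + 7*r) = (r - 6)/r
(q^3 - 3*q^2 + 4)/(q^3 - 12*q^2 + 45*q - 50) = (q^2 - q - 2)/(q^2 - 10*q + 25)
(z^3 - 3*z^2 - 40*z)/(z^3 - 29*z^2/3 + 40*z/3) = 3*(z + 5)/(3*z - 5)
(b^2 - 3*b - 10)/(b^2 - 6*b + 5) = (b + 2)/(b - 1)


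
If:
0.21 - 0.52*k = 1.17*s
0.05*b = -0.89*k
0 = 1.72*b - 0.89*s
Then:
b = 0.09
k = -0.01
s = 0.18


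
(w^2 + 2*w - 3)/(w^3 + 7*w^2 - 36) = (w - 1)/(w^2 + 4*w - 12)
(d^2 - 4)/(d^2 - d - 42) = (4 - d^2)/(-d^2 + d + 42)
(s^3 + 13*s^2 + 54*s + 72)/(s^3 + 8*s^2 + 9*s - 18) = (s + 4)/(s - 1)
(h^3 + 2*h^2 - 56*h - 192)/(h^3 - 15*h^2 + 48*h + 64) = (h^2 + 10*h + 24)/(h^2 - 7*h - 8)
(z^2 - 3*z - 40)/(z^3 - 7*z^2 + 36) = (z^2 - 3*z - 40)/(z^3 - 7*z^2 + 36)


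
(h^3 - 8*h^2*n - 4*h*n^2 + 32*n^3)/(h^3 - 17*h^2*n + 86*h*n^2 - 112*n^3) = (h + 2*n)/(h - 7*n)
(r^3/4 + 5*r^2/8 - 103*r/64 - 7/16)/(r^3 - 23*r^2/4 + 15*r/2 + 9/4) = (4*r^2 + 9*r - 28)/(16*(r^2 - 6*r + 9))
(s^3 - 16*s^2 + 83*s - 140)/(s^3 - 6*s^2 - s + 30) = (s^2 - 11*s + 28)/(s^2 - s - 6)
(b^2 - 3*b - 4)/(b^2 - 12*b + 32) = (b + 1)/(b - 8)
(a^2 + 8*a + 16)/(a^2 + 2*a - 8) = (a + 4)/(a - 2)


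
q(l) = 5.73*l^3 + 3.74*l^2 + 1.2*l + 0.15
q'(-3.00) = 133.47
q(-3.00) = -124.50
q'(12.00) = 2566.32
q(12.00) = 10454.55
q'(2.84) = 161.09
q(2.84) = 164.98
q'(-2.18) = 66.59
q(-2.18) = -44.06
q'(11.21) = 2245.22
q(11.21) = 8555.41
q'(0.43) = 7.59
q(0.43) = 1.81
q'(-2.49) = 89.15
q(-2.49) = -68.11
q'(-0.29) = 0.48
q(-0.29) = -0.02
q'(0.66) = 13.62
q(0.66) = 4.22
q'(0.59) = 11.60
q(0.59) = 3.34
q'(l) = 17.19*l^2 + 7.48*l + 1.2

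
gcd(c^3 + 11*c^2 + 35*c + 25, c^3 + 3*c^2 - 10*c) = c + 5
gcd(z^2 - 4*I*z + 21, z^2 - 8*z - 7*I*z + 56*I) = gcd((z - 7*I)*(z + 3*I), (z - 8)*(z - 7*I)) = z - 7*I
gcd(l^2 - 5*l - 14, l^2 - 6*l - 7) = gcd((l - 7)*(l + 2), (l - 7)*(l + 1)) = l - 7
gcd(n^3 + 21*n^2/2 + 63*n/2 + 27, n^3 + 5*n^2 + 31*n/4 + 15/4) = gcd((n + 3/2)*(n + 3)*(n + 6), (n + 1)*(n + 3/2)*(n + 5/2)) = n + 3/2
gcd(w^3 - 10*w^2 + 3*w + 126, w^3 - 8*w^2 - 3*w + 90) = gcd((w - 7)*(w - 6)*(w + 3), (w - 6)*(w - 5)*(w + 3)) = w^2 - 3*w - 18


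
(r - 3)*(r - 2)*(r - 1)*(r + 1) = r^4 - 5*r^3 + 5*r^2 + 5*r - 6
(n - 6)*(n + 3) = n^2 - 3*n - 18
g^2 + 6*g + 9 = (g + 3)^2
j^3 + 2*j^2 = j^2*(j + 2)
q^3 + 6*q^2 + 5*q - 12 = (q - 1)*(q + 3)*(q + 4)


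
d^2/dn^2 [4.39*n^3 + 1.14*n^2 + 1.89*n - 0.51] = 26.34*n + 2.28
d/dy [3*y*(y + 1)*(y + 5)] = 9*y^2 + 36*y + 15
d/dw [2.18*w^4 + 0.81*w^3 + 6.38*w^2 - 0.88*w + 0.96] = 8.72*w^3 + 2.43*w^2 + 12.76*w - 0.88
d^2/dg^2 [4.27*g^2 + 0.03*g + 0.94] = 8.54000000000000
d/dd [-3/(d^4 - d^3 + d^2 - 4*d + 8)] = 3*(4*d^3 - 3*d^2 + 2*d - 4)/(d^4 - d^3 + d^2 - 4*d + 8)^2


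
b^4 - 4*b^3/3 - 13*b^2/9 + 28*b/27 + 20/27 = (b - 5/3)*(b - 1)*(b + 2/3)^2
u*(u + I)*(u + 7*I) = u^3 + 8*I*u^2 - 7*u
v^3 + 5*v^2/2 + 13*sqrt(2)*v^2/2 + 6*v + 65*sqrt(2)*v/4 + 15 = (v + 5/2)*(v + sqrt(2)/2)*(v + 6*sqrt(2))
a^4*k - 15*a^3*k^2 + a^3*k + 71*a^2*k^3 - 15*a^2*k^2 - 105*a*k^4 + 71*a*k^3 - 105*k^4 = (a - 7*k)*(a - 5*k)*(a - 3*k)*(a*k + k)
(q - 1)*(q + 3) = q^2 + 2*q - 3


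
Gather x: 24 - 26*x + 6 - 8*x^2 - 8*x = -8*x^2 - 34*x + 30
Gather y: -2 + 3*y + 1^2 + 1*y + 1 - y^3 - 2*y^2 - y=-y^3 - 2*y^2 + 3*y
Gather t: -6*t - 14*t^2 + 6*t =-14*t^2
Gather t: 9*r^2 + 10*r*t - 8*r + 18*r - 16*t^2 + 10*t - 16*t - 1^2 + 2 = 9*r^2 + 10*r - 16*t^2 + t*(10*r - 6) + 1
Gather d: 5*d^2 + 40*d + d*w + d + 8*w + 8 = 5*d^2 + d*(w + 41) + 8*w + 8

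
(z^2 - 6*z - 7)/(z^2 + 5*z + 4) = (z - 7)/(z + 4)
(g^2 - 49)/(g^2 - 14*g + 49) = (g + 7)/(g - 7)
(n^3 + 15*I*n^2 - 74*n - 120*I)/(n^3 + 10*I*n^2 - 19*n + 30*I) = (n + 4*I)/(n - I)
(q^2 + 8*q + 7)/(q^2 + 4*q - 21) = (q + 1)/(q - 3)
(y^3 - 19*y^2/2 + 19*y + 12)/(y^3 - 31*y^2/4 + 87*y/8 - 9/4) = 4*(2*y^2 - 7*y - 4)/(8*y^2 - 14*y + 3)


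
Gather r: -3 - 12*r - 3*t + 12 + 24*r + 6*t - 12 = 12*r + 3*t - 3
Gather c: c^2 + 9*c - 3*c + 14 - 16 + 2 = c^2 + 6*c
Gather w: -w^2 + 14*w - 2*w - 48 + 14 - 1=-w^2 + 12*w - 35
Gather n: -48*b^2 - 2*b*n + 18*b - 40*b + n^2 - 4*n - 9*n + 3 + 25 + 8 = -48*b^2 - 22*b + n^2 + n*(-2*b - 13) + 36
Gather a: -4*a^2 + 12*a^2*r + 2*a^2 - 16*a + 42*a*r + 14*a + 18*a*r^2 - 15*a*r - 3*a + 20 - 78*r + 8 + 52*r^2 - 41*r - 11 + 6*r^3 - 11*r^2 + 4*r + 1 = a^2*(12*r - 2) + a*(18*r^2 + 27*r - 5) + 6*r^3 + 41*r^2 - 115*r + 18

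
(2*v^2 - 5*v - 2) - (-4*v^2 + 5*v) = 6*v^2 - 10*v - 2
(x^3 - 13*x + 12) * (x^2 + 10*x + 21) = x^5 + 10*x^4 + 8*x^3 - 118*x^2 - 153*x + 252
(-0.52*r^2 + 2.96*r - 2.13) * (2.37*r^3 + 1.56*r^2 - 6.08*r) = -1.2324*r^5 + 6.204*r^4 + 2.7311*r^3 - 21.3196*r^2 + 12.9504*r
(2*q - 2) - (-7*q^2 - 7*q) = 7*q^2 + 9*q - 2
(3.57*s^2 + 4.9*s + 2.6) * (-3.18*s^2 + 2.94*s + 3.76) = -11.3526*s^4 - 5.0862*s^3 + 19.5612*s^2 + 26.068*s + 9.776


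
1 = 1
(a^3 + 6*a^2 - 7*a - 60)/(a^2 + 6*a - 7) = (a^3 + 6*a^2 - 7*a - 60)/(a^2 + 6*a - 7)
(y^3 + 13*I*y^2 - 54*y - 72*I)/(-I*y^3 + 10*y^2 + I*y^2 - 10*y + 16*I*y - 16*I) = (I*y^3 - 13*y^2 - 54*I*y + 72)/(y^3 + y^2*(-1 + 10*I) + y*(-16 - 10*I) + 16)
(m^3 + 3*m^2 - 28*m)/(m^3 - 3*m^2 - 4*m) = (m + 7)/(m + 1)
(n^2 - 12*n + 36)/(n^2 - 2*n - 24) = (n - 6)/(n + 4)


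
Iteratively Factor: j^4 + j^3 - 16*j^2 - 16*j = (j)*(j^3 + j^2 - 16*j - 16) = j*(j + 1)*(j^2 - 16) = j*(j + 1)*(j + 4)*(j - 4)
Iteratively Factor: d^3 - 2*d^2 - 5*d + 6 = (d - 3)*(d^2 + d - 2) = (d - 3)*(d + 2)*(d - 1)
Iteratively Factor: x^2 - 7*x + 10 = (x - 2)*(x - 5)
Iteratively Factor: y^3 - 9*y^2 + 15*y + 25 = (y - 5)*(y^2 - 4*y - 5) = (y - 5)^2*(y + 1)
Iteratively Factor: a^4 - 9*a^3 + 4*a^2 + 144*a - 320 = (a - 4)*(a^3 - 5*a^2 - 16*a + 80) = (a - 5)*(a - 4)*(a^2 - 16) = (a - 5)*(a - 4)^2*(a + 4)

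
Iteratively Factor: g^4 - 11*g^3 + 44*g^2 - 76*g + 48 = (g - 2)*(g^3 - 9*g^2 + 26*g - 24) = (g - 2)^2*(g^2 - 7*g + 12) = (g - 4)*(g - 2)^2*(g - 3)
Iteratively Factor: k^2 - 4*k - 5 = (k - 5)*(k + 1)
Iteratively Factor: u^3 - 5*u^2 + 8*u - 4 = (u - 1)*(u^2 - 4*u + 4) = (u - 2)*(u - 1)*(u - 2)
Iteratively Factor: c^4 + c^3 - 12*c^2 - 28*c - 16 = (c + 2)*(c^3 - c^2 - 10*c - 8) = (c - 4)*(c + 2)*(c^2 + 3*c + 2) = (c - 4)*(c + 2)^2*(c + 1)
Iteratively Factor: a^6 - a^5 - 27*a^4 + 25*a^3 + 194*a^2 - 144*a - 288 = (a + 4)*(a^5 - 5*a^4 - 7*a^3 + 53*a^2 - 18*a - 72) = (a - 4)*(a + 4)*(a^4 - a^3 - 11*a^2 + 9*a + 18) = (a - 4)*(a - 3)*(a + 4)*(a^3 + 2*a^2 - 5*a - 6) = (a - 4)*(a - 3)*(a + 1)*(a + 4)*(a^2 + a - 6) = (a - 4)*(a - 3)*(a - 2)*(a + 1)*(a + 4)*(a + 3)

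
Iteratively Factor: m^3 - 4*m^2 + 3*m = (m - 3)*(m^2 - m) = (m - 3)*(m - 1)*(m)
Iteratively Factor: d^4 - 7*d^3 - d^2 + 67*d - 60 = (d - 4)*(d^3 - 3*d^2 - 13*d + 15) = (d - 4)*(d - 1)*(d^2 - 2*d - 15) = (d - 5)*(d - 4)*(d - 1)*(d + 3)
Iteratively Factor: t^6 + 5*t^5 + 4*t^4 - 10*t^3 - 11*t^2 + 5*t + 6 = (t - 1)*(t^5 + 6*t^4 + 10*t^3 - 11*t - 6) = (t - 1)^2*(t^4 + 7*t^3 + 17*t^2 + 17*t + 6) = (t - 1)^2*(t + 1)*(t^3 + 6*t^2 + 11*t + 6) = (t - 1)^2*(t + 1)*(t + 3)*(t^2 + 3*t + 2) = (t - 1)^2*(t + 1)*(t + 2)*(t + 3)*(t + 1)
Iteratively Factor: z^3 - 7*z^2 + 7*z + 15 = (z + 1)*(z^2 - 8*z + 15) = (z - 3)*(z + 1)*(z - 5)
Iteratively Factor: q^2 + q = (q + 1)*(q)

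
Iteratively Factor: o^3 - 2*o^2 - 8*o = (o - 4)*(o^2 + 2*o) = (o - 4)*(o + 2)*(o)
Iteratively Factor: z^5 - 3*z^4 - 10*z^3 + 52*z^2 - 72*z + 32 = (z - 2)*(z^4 - z^3 - 12*z^2 + 28*z - 16) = (z - 2)*(z + 4)*(z^3 - 5*z^2 + 8*z - 4) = (z - 2)^2*(z + 4)*(z^2 - 3*z + 2) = (z - 2)^2*(z - 1)*(z + 4)*(z - 2)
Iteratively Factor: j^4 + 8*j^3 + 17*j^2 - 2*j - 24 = (j + 2)*(j^3 + 6*j^2 + 5*j - 12) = (j - 1)*(j + 2)*(j^2 + 7*j + 12) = (j - 1)*(j + 2)*(j + 3)*(j + 4)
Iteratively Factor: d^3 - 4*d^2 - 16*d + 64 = (d - 4)*(d^2 - 16) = (d - 4)*(d + 4)*(d - 4)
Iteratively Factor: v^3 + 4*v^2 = (v)*(v^2 + 4*v) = v*(v + 4)*(v)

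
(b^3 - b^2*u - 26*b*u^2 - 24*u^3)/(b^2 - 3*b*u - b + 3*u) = (b^3 - b^2*u - 26*b*u^2 - 24*u^3)/(b^2 - 3*b*u - b + 3*u)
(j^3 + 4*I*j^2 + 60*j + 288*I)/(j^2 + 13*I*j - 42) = (j^2 - 2*I*j + 48)/(j + 7*I)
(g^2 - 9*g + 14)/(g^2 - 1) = (g^2 - 9*g + 14)/(g^2 - 1)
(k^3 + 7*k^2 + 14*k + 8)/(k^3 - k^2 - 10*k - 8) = (k + 4)/(k - 4)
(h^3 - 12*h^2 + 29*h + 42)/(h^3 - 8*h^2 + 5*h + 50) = (h^3 - 12*h^2 + 29*h + 42)/(h^3 - 8*h^2 + 5*h + 50)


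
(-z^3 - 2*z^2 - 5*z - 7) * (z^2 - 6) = -z^5 - 2*z^4 + z^3 + 5*z^2 + 30*z + 42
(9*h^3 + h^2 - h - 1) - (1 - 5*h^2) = 9*h^3 + 6*h^2 - h - 2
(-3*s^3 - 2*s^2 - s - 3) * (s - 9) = -3*s^4 + 25*s^3 + 17*s^2 + 6*s + 27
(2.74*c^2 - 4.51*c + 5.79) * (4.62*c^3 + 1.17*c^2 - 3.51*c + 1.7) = 12.6588*c^5 - 17.6304*c^4 + 11.8557*c^3 + 27.2624*c^2 - 27.9899*c + 9.843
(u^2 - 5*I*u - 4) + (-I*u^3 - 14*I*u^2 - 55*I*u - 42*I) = -I*u^3 + u^2 - 14*I*u^2 - 60*I*u - 4 - 42*I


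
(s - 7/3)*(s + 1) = s^2 - 4*s/3 - 7/3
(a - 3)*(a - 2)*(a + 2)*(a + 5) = a^4 + 2*a^3 - 19*a^2 - 8*a + 60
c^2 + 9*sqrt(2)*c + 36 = (c + 3*sqrt(2))*(c + 6*sqrt(2))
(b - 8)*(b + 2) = b^2 - 6*b - 16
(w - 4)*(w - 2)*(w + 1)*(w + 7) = w^4 + 2*w^3 - 33*w^2 + 22*w + 56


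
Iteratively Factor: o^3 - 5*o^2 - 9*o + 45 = (o + 3)*(o^2 - 8*o + 15) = (o - 3)*(o + 3)*(o - 5)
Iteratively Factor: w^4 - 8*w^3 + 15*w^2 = (w)*(w^3 - 8*w^2 + 15*w) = w^2*(w^2 - 8*w + 15) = w^2*(w - 5)*(w - 3)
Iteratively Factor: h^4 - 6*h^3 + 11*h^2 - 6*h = (h - 3)*(h^3 - 3*h^2 + 2*h) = (h - 3)*(h - 1)*(h^2 - 2*h) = h*(h - 3)*(h - 1)*(h - 2)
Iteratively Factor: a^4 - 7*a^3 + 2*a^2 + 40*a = (a - 5)*(a^3 - 2*a^2 - 8*a) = a*(a - 5)*(a^2 - 2*a - 8) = a*(a - 5)*(a + 2)*(a - 4)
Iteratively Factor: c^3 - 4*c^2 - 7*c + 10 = (c + 2)*(c^2 - 6*c + 5) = (c - 1)*(c + 2)*(c - 5)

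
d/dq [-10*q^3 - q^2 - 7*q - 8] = -30*q^2 - 2*q - 7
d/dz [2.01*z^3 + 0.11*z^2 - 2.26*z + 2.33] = 6.03*z^2 + 0.22*z - 2.26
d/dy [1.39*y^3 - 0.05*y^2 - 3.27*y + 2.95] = 4.17*y^2 - 0.1*y - 3.27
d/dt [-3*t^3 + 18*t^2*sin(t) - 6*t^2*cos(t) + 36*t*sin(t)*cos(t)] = 6*t^2*sin(t) + 18*t^2*cos(t) - 9*t^2 + 36*t*sin(t) - 12*t*cos(t) + 36*t*cos(2*t) + 18*sin(2*t)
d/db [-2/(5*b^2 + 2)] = 20*b/(5*b^2 + 2)^2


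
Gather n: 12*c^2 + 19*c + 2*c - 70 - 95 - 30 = 12*c^2 + 21*c - 195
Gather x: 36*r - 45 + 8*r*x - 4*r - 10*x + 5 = 32*r + x*(8*r - 10) - 40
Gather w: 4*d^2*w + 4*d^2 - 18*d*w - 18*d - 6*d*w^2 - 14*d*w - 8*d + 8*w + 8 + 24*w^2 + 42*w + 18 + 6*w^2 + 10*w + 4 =4*d^2 - 26*d + w^2*(30 - 6*d) + w*(4*d^2 - 32*d + 60) + 30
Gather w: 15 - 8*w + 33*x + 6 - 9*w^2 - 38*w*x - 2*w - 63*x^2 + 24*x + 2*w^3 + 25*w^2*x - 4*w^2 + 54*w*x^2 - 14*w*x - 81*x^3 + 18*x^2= 2*w^3 + w^2*(25*x - 13) + w*(54*x^2 - 52*x - 10) - 81*x^3 - 45*x^2 + 57*x + 21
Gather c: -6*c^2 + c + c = -6*c^2 + 2*c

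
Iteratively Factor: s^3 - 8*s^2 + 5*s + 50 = (s + 2)*(s^2 - 10*s + 25) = (s - 5)*(s + 2)*(s - 5)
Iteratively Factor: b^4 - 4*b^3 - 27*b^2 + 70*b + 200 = (b + 2)*(b^3 - 6*b^2 - 15*b + 100) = (b - 5)*(b + 2)*(b^2 - b - 20) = (b - 5)*(b + 2)*(b + 4)*(b - 5)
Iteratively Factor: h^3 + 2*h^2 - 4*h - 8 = (h + 2)*(h^2 - 4) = (h + 2)^2*(h - 2)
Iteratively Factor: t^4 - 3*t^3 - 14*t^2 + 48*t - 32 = (t - 4)*(t^3 + t^2 - 10*t + 8) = (t - 4)*(t - 2)*(t^2 + 3*t - 4) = (t - 4)*(t - 2)*(t - 1)*(t + 4)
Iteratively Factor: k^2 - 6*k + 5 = (k - 1)*(k - 5)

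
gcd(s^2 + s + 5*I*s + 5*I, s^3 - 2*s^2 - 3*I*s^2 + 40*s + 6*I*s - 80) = s + 5*I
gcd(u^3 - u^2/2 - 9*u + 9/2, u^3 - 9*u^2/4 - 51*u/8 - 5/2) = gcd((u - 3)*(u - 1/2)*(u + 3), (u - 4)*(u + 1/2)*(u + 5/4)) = 1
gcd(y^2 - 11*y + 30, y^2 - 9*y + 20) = y - 5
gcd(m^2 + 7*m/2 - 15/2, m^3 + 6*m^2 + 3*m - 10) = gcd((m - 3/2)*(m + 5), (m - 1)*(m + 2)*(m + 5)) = m + 5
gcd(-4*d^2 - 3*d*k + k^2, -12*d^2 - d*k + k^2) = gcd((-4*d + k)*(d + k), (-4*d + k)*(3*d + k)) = 4*d - k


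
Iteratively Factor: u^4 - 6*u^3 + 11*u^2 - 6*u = (u - 1)*(u^3 - 5*u^2 + 6*u) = (u - 3)*(u - 1)*(u^2 - 2*u) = u*(u - 3)*(u - 1)*(u - 2)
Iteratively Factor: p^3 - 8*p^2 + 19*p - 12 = (p - 4)*(p^2 - 4*p + 3) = (p - 4)*(p - 3)*(p - 1)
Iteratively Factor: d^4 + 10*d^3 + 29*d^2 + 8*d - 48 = (d - 1)*(d^3 + 11*d^2 + 40*d + 48) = (d - 1)*(d + 4)*(d^2 + 7*d + 12) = (d - 1)*(d + 4)^2*(d + 3)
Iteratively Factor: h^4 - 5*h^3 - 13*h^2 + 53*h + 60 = (h + 1)*(h^3 - 6*h^2 - 7*h + 60) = (h - 4)*(h + 1)*(h^2 - 2*h - 15) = (h - 5)*(h - 4)*(h + 1)*(h + 3)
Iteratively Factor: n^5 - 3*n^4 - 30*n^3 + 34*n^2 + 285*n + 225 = (n - 5)*(n^4 + 2*n^3 - 20*n^2 - 66*n - 45) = (n - 5)*(n + 3)*(n^3 - n^2 - 17*n - 15) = (n - 5)^2*(n + 3)*(n^2 + 4*n + 3) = (n - 5)^2*(n + 1)*(n + 3)*(n + 3)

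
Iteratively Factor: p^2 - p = (p)*(p - 1)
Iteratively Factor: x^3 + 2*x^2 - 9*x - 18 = (x + 2)*(x^2 - 9) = (x + 2)*(x + 3)*(x - 3)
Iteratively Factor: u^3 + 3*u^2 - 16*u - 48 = (u - 4)*(u^2 + 7*u + 12) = (u - 4)*(u + 4)*(u + 3)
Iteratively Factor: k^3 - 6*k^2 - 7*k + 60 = (k + 3)*(k^2 - 9*k + 20) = (k - 5)*(k + 3)*(k - 4)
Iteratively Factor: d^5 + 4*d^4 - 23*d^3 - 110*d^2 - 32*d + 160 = (d + 4)*(d^4 - 23*d^2 - 18*d + 40) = (d + 2)*(d + 4)*(d^3 - 2*d^2 - 19*d + 20) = (d + 2)*(d + 4)^2*(d^2 - 6*d + 5) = (d - 5)*(d + 2)*(d + 4)^2*(d - 1)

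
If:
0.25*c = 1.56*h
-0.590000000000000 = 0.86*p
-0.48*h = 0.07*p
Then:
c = 0.62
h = 0.10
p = -0.69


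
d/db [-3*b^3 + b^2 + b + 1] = -9*b^2 + 2*b + 1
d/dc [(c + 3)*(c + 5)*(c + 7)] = 3*c^2 + 30*c + 71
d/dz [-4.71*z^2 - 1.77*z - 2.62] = -9.42*z - 1.77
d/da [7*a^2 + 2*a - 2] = 14*a + 2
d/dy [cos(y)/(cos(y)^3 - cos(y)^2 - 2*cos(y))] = (2*cos(y) - 1)*sin(y)/(sin(y)^2 + cos(y) + 1)^2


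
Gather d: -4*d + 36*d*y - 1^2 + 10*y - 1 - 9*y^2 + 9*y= d*(36*y - 4) - 9*y^2 + 19*y - 2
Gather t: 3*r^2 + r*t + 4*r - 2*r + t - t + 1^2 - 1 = 3*r^2 + r*t + 2*r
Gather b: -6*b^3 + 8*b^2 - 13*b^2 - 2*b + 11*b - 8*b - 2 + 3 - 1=-6*b^3 - 5*b^2 + b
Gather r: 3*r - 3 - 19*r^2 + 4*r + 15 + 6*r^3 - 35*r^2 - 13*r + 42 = 6*r^3 - 54*r^2 - 6*r + 54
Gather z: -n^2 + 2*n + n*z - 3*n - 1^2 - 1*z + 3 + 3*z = -n^2 - n + z*(n + 2) + 2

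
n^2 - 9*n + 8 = (n - 8)*(n - 1)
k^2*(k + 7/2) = k^3 + 7*k^2/2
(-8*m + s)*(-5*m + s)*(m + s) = 40*m^3 + 27*m^2*s - 12*m*s^2 + s^3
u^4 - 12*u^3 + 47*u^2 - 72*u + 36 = (u - 6)*(u - 3)*(u - 2)*(u - 1)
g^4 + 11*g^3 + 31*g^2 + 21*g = g*(g + 1)*(g + 3)*(g + 7)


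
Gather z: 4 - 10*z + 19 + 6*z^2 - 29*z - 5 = 6*z^2 - 39*z + 18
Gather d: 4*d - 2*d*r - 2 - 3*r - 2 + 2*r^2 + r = d*(4 - 2*r) + 2*r^2 - 2*r - 4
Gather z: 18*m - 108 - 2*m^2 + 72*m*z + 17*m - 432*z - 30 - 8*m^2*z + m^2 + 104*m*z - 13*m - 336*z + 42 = -m^2 + 22*m + z*(-8*m^2 + 176*m - 768) - 96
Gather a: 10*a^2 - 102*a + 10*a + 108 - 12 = 10*a^2 - 92*a + 96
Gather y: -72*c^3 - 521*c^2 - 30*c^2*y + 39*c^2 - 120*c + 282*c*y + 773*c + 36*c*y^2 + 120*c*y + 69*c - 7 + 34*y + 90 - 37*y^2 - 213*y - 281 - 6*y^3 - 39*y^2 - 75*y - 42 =-72*c^3 - 482*c^2 + 722*c - 6*y^3 + y^2*(36*c - 76) + y*(-30*c^2 + 402*c - 254) - 240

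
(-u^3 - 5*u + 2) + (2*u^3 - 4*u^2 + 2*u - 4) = u^3 - 4*u^2 - 3*u - 2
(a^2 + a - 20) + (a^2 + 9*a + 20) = 2*a^2 + 10*a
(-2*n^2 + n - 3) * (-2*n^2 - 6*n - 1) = 4*n^4 + 10*n^3 + 2*n^2 + 17*n + 3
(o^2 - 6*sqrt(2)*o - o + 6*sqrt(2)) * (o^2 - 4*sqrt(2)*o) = o^4 - 10*sqrt(2)*o^3 - o^3 + 10*sqrt(2)*o^2 + 48*o^2 - 48*o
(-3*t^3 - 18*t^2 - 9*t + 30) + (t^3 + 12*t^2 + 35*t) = -2*t^3 - 6*t^2 + 26*t + 30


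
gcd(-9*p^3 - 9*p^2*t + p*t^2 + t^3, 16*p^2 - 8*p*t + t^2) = 1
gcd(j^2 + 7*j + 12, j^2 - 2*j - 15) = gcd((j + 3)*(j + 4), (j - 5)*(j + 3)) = j + 3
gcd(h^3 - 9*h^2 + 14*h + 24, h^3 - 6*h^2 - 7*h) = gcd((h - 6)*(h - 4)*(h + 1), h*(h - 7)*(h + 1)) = h + 1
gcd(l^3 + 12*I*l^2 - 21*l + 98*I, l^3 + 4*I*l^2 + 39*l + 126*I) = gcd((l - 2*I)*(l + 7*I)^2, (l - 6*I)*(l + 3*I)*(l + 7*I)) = l + 7*I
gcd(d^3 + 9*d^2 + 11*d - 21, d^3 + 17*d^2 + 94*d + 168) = d + 7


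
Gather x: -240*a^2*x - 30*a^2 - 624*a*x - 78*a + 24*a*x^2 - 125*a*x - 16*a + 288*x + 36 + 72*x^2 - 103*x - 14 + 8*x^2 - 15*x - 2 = -30*a^2 - 94*a + x^2*(24*a + 80) + x*(-240*a^2 - 749*a + 170) + 20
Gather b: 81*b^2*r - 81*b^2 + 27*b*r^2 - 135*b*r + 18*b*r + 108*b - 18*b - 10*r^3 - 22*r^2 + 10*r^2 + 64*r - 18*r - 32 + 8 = b^2*(81*r - 81) + b*(27*r^2 - 117*r + 90) - 10*r^3 - 12*r^2 + 46*r - 24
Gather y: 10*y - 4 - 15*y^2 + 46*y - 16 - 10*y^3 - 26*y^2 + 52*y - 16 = -10*y^3 - 41*y^2 + 108*y - 36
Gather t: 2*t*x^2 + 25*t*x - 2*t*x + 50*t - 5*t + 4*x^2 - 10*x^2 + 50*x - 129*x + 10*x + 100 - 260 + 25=t*(2*x^2 + 23*x + 45) - 6*x^2 - 69*x - 135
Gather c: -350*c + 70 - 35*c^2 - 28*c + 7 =-35*c^2 - 378*c + 77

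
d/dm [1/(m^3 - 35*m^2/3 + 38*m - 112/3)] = 3*(-9*m^2 + 70*m - 114)/(3*m^3 - 35*m^2 + 114*m - 112)^2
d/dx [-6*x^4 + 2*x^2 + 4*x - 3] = -24*x^3 + 4*x + 4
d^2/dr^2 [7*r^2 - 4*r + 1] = 14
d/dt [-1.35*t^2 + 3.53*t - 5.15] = 3.53 - 2.7*t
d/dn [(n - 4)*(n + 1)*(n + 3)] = 3*n^2 - 13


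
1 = 1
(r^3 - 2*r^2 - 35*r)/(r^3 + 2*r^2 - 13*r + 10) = r*(r - 7)/(r^2 - 3*r + 2)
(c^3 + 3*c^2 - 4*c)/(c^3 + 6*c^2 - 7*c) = (c + 4)/(c + 7)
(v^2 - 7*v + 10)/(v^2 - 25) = (v - 2)/(v + 5)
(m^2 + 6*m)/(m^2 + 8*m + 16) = m*(m + 6)/(m^2 + 8*m + 16)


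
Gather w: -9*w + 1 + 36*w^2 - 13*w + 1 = 36*w^2 - 22*w + 2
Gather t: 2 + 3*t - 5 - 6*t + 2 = -3*t - 1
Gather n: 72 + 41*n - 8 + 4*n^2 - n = 4*n^2 + 40*n + 64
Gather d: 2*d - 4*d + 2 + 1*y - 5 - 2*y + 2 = -2*d - y - 1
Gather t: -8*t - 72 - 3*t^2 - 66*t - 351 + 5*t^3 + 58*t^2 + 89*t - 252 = 5*t^3 + 55*t^2 + 15*t - 675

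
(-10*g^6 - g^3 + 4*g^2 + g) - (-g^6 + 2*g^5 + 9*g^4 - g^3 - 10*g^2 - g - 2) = -9*g^6 - 2*g^5 - 9*g^4 + 14*g^2 + 2*g + 2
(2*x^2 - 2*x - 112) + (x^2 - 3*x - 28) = 3*x^2 - 5*x - 140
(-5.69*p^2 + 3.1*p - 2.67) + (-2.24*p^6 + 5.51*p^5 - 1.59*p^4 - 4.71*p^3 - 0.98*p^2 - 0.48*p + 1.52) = -2.24*p^6 + 5.51*p^5 - 1.59*p^4 - 4.71*p^3 - 6.67*p^2 + 2.62*p - 1.15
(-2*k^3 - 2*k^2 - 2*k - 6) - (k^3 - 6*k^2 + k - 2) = -3*k^3 + 4*k^2 - 3*k - 4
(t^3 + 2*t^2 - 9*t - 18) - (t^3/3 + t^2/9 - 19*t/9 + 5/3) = 2*t^3/3 + 17*t^2/9 - 62*t/9 - 59/3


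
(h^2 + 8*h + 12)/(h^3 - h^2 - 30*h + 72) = (h + 2)/(h^2 - 7*h + 12)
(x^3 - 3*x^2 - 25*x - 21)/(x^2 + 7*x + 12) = (x^2 - 6*x - 7)/(x + 4)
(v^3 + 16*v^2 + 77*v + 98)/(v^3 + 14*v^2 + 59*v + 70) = (v + 7)/(v + 5)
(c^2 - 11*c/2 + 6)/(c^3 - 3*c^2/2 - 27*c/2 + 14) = (2*c - 3)/(2*c^2 + 5*c - 7)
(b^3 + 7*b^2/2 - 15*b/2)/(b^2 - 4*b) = (2*b^2 + 7*b - 15)/(2*(b - 4))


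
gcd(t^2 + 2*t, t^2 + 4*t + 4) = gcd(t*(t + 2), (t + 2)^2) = t + 2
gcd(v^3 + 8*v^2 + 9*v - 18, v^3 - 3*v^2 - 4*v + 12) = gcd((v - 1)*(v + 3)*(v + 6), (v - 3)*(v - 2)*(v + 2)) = 1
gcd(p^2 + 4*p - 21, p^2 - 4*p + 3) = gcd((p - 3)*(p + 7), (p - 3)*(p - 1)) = p - 3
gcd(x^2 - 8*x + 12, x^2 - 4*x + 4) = x - 2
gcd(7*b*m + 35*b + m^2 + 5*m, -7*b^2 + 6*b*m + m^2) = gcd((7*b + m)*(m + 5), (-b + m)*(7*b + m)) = 7*b + m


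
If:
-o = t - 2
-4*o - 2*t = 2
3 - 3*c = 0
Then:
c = 1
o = -3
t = 5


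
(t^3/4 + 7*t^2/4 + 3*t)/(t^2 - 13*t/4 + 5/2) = t*(t^2 + 7*t + 12)/(4*t^2 - 13*t + 10)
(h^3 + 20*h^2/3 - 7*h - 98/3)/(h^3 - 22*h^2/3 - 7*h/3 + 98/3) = (h + 7)/(h - 7)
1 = 1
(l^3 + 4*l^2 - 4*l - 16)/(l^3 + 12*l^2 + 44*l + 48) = (l - 2)/(l + 6)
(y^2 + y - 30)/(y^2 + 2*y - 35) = (y + 6)/(y + 7)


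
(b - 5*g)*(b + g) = b^2 - 4*b*g - 5*g^2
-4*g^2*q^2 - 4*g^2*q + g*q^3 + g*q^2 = q*(-4*g + q)*(g*q + g)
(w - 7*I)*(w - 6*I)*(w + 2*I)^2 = w^4 - 9*I*w^3 + 6*w^2 - 116*I*w + 168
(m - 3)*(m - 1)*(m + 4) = m^3 - 13*m + 12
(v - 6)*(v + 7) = v^2 + v - 42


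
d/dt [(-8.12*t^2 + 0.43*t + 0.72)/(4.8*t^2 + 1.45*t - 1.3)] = (-13.838*t^2 + 14.2*t - 1.603)/(23.04*t^4 + 13.92*t^3 - 10.3775*t^2 - 3.77*t + 1.69)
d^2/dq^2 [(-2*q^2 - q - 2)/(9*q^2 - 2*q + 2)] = 2*(-117*q^3 - 378*q^2 + 162*q + 16)/(729*q^6 - 486*q^5 + 594*q^4 - 224*q^3 + 132*q^2 - 24*q + 8)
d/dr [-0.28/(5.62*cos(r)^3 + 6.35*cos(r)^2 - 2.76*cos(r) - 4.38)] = (-4.7208*cos(r)^2 - 3.556*cos(r) + 0.7728)*sin(r)/(5.62*cos(r)^3 + 6.35*cos(r)^2 - 2.76*cos(r) - 4.38)^2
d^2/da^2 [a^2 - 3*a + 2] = 2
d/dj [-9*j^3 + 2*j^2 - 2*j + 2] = -27*j^2 + 4*j - 2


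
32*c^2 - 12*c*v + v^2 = (-8*c + v)*(-4*c + v)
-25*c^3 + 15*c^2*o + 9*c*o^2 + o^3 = (-c + o)*(5*c + o)^2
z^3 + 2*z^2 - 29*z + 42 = (z - 3)*(z - 2)*(z + 7)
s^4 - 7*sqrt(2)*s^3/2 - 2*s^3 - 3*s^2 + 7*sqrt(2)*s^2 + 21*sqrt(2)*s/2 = s*(s - 3)*(s + 1)*(s - 7*sqrt(2)/2)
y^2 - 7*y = y*(y - 7)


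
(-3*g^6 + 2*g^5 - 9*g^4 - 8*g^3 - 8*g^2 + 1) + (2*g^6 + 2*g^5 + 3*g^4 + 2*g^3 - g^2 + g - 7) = -g^6 + 4*g^5 - 6*g^4 - 6*g^3 - 9*g^2 + g - 6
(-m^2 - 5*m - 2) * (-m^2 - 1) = m^4 + 5*m^3 + 3*m^2 + 5*m + 2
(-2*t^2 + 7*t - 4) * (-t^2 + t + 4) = 2*t^4 - 9*t^3 + 3*t^2 + 24*t - 16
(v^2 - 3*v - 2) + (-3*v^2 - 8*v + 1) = -2*v^2 - 11*v - 1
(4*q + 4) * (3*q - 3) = 12*q^2 - 12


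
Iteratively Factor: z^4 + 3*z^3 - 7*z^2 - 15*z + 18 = (z - 2)*(z^3 + 5*z^2 + 3*z - 9) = (z - 2)*(z + 3)*(z^2 + 2*z - 3) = (z - 2)*(z - 1)*(z + 3)*(z + 3)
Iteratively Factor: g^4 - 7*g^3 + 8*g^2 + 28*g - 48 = (g - 2)*(g^3 - 5*g^2 - 2*g + 24) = (g - 4)*(g - 2)*(g^2 - g - 6) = (g - 4)*(g - 2)*(g + 2)*(g - 3)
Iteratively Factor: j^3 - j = (j)*(j^2 - 1) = j*(j + 1)*(j - 1)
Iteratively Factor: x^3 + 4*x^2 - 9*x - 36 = (x + 3)*(x^2 + x - 12) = (x + 3)*(x + 4)*(x - 3)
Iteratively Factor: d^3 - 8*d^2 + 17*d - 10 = (d - 2)*(d^2 - 6*d + 5) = (d - 2)*(d - 1)*(d - 5)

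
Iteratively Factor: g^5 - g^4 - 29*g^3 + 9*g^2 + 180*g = (g + 3)*(g^4 - 4*g^3 - 17*g^2 + 60*g) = (g + 3)*(g + 4)*(g^3 - 8*g^2 + 15*g) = (g - 3)*(g + 3)*(g + 4)*(g^2 - 5*g) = g*(g - 3)*(g + 3)*(g + 4)*(g - 5)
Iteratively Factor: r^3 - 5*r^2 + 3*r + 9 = (r - 3)*(r^2 - 2*r - 3) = (r - 3)*(r + 1)*(r - 3)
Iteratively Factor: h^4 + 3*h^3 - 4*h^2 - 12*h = (h + 2)*(h^3 + h^2 - 6*h) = (h - 2)*(h + 2)*(h^2 + 3*h) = h*(h - 2)*(h + 2)*(h + 3)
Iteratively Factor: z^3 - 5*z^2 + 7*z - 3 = (z - 3)*(z^2 - 2*z + 1) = (z - 3)*(z - 1)*(z - 1)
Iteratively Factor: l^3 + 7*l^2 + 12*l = (l + 4)*(l^2 + 3*l) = l*(l + 4)*(l + 3)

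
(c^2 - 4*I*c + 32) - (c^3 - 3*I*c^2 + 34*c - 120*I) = -c^3 + c^2 + 3*I*c^2 - 34*c - 4*I*c + 32 + 120*I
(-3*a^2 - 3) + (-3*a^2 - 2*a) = -6*a^2 - 2*a - 3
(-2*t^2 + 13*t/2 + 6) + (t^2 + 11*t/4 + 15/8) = -t^2 + 37*t/4 + 63/8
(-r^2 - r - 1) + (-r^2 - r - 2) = -2*r^2 - 2*r - 3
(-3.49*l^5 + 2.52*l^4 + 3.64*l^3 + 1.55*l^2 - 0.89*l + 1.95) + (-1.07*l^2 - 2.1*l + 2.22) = -3.49*l^5 + 2.52*l^4 + 3.64*l^3 + 0.48*l^2 - 2.99*l + 4.17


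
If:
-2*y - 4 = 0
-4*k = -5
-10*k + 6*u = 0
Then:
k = 5/4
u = 25/12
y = -2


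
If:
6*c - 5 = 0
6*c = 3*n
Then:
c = 5/6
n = 5/3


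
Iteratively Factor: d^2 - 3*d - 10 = (d + 2)*(d - 5)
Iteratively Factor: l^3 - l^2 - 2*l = (l + 1)*(l^2 - 2*l) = l*(l + 1)*(l - 2)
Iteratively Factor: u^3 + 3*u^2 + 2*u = (u + 2)*(u^2 + u) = (u + 1)*(u + 2)*(u)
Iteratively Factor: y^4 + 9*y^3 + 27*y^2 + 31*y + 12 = (y + 1)*(y^3 + 8*y^2 + 19*y + 12) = (y + 1)*(y + 3)*(y^2 + 5*y + 4) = (y + 1)^2*(y + 3)*(y + 4)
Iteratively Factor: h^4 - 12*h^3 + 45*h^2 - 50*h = (h)*(h^3 - 12*h^2 + 45*h - 50) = h*(h - 5)*(h^2 - 7*h + 10) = h*(h - 5)*(h - 2)*(h - 5)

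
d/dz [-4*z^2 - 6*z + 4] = -8*z - 6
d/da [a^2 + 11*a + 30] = 2*a + 11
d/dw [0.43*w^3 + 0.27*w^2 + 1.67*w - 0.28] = 1.29*w^2 + 0.54*w + 1.67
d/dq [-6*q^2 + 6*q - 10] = 6 - 12*q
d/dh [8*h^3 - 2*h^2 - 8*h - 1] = 24*h^2 - 4*h - 8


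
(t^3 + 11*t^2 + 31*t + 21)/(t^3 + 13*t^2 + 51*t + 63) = (t + 1)/(t + 3)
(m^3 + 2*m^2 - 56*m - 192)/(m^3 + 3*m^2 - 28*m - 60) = (m^2 - 4*m - 32)/(m^2 - 3*m - 10)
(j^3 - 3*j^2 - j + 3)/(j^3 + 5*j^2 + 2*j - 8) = (j^2 - 2*j - 3)/(j^2 + 6*j + 8)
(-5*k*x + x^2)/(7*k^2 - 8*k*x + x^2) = x*(-5*k + x)/(7*k^2 - 8*k*x + x^2)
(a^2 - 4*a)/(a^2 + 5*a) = (a - 4)/(a + 5)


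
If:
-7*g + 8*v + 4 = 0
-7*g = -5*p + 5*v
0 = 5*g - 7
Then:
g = 7/5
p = 537/200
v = 29/40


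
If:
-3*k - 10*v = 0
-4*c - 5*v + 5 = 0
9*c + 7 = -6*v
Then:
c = -65/21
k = -730/63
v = 73/21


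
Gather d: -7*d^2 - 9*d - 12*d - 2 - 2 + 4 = -7*d^2 - 21*d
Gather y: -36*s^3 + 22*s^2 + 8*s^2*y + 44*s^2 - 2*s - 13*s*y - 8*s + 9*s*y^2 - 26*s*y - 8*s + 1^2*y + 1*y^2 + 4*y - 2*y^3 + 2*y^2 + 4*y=-36*s^3 + 66*s^2 - 18*s - 2*y^3 + y^2*(9*s + 3) + y*(8*s^2 - 39*s + 9)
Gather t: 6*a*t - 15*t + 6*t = t*(6*a - 9)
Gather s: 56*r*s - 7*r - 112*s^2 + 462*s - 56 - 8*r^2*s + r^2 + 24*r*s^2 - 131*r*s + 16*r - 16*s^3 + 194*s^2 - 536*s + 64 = r^2 + 9*r - 16*s^3 + s^2*(24*r + 82) + s*(-8*r^2 - 75*r - 74) + 8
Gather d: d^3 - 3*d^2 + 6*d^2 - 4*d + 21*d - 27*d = d^3 + 3*d^2 - 10*d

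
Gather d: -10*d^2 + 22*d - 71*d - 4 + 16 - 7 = -10*d^2 - 49*d + 5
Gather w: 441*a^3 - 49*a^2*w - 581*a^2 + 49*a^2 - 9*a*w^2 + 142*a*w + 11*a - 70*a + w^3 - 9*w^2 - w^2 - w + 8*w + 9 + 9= 441*a^3 - 532*a^2 - 59*a + w^3 + w^2*(-9*a - 10) + w*(-49*a^2 + 142*a + 7) + 18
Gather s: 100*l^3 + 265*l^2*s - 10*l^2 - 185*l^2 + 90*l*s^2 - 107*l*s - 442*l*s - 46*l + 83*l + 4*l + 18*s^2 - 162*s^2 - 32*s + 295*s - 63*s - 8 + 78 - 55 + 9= 100*l^3 - 195*l^2 + 41*l + s^2*(90*l - 144) + s*(265*l^2 - 549*l + 200) + 24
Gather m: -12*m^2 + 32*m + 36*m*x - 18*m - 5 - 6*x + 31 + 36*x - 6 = -12*m^2 + m*(36*x + 14) + 30*x + 20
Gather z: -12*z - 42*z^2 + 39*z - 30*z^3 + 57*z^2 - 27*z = -30*z^3 + 15*z^2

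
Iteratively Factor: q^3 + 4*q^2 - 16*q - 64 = (q - 4)*(q^2 + 8*q + 16) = (q - 4)*(q + 4)*(q + 4)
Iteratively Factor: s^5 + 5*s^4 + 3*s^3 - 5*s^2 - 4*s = (s + 4)*(s^4 + s^3 - s^2 - s) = (s + 1)*(s + 4)*(s^3 - s) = (s + 1)^2*(s + 4)*(s^2 - s) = s*(s + 1)^2*(s + 4)*(s - 1)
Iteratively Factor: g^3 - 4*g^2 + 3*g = (g)*(g^2 - 4*g + 3) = g*(g - 1)*(g - 3)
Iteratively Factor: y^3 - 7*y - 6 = (y + 1)*(y^2 - y - 6) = (y + 1)*(y + 2)*(y - 3)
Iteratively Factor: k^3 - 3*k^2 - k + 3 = (k - 1)*(k^2 - 2*k - 3) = (k - 1)*(k + 1)*(k - 3)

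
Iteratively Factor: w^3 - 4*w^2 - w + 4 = (w + 1)*(w^2 - 5*w + 4) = (w - 1)*(w + 1)*(w - 4)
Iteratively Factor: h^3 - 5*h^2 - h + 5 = (h - 1)*(h^2 - 4*h - 5) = (h - 5)*(h - 1)*(h + 1)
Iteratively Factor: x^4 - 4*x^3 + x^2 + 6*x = (x)*(x^3 - 4*x^2 + x + 6) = x*(x - 3)*(x^2 - x - 2) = x*(x - 3)*(x - 2)*(x + 1)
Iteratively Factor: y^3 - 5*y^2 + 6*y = (y - 3)*(y^2 - 2*y) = (y - 3)*(y - 2)*(y)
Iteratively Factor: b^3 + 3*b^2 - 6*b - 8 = (b + 1)*(b^2 + 2*b - 8) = (b + 1)*(b + 4)*(b - 2)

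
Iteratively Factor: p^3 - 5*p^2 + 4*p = (p - 4)*(p^2 - p) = (p - 4)*(p - 1)*(p)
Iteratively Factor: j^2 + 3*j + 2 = (j + 2)*(j + 1)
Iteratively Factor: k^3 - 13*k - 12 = (k + 1)*(k^2 - k - 12) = (k + 1)*(k + 3)*(k - 4)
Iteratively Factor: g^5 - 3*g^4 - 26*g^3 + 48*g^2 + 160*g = (g + 4)*(g^4 - 7*g^3 + 2*g^2 + 40*g) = g*(g + 4)*(g^3 - 7*g^2 + 2*g + 40) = g*(g - 5)*(g + 4)*(g^2 - 2*g - 8) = g*(g - 5)*(g + 2)*(g + 4)*(g - 4)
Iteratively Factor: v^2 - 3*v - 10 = (v + 2)*(v - 5)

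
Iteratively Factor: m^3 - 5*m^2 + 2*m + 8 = (m + 1)*(m^2 - 6*m + 8) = (m - 2)*(m + 1)*(m - 4)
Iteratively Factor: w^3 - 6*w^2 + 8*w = (w - 4)*(w^2 - 2*w) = (w - 4)*(w - 2)*(w)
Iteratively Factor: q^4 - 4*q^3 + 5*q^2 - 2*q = (q - 2)*(q^3 - 2*q^2 + q) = (q - 2)*(q - 1)*(q^2 - q) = q*(q - 2)*(q - 1)*(q - 1)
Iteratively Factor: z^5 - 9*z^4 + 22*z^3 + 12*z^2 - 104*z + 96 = (z - 4)*(z^4 - 5*z^3 + 2*z^2 + 20*z - 24) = (z - 4)*(z + 2)*(z^3 - 7*z^2 + 16*z - 12) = (z - 4)*(z - 2)*(z + 2)*(z^2 - 5*z + 6) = (z - 4)*(z - 2)^2*(z + 2)*(z - 3)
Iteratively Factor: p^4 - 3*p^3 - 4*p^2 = (p - 4)*(p^3 + p^2) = (p - 4)*(p + 1)*(p^2) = p*(p - 4)*(p + 1)*(p)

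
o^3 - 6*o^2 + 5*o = o*(o - 5)*(o - 1)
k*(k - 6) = k^2 - 6*k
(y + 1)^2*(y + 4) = y^3 + 6*y^2 + 9*y + 4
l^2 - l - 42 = (l - 7)*(l + 6)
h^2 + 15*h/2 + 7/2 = (h + 1/2)*(h + 7)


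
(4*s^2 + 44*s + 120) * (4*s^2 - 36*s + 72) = 16*s^4 + 32*s^3 - 816*s^2 - 1152*s + 8640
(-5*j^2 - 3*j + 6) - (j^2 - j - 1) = -6*j^2 - 2*j + 7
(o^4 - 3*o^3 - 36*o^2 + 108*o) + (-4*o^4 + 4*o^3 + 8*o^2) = -3*o^4 + o^3 - 28*o^2 + 108*o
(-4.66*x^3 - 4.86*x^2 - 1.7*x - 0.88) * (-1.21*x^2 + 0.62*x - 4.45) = 5.6386*x^5 + 2.9914*x^4 + 19.7808*x^3 + 21.6378*x^2 + 7.0194*x + 3.916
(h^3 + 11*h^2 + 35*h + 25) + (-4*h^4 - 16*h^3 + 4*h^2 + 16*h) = -4*h^4 - 15*h^3 + 15*h^2 + 51*h + 25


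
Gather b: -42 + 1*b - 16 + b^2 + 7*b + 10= b^2 + 8*b - 48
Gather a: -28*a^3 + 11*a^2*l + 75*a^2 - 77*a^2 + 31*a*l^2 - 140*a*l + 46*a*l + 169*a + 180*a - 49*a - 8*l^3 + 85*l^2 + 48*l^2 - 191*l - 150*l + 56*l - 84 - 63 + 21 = -28*a^3 + a^2*(11*l - 2) + a*(31*l^2 - 94*l + 300) - 8*l^3 + 133*l^2 - 285*l - 126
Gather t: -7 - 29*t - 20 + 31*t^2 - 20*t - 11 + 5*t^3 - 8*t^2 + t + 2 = 5*t^3 + 23*t^2 - 48*t - 36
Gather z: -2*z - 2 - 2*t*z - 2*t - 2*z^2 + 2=-2*t - 2*z^2 + z*(-2*t - 2)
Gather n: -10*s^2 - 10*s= -10*s^2 - 10*s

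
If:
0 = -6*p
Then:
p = 0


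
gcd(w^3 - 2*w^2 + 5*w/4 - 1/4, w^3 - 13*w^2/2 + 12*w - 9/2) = w - 1/2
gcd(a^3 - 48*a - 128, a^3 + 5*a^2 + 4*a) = a + 4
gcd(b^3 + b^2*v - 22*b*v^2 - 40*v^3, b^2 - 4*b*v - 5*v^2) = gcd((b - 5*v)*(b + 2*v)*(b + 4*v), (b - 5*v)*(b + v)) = -b + 5*v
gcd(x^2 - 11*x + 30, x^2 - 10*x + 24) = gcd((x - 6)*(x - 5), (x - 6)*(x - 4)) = x - 6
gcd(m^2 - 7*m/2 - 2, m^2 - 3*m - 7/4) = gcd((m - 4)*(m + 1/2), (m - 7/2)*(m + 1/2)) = m + 1/2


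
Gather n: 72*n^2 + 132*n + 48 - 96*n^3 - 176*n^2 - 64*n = -96*n^3 - 104*n^2 + 68*n + 48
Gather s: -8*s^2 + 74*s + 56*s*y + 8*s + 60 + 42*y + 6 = -8*s^2 + s*(56*y + 82) + 42*y + 66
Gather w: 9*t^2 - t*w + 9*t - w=9*t^2 + 9*t + w*(-t - 1)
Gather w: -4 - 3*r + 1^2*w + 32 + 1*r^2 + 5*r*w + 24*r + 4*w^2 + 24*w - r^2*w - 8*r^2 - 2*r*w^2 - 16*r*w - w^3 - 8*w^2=-7*r^2 + 21*r - w^3 + w^2*(-2*r - 4) + w*(-r^2 - 11*r + 25) + 28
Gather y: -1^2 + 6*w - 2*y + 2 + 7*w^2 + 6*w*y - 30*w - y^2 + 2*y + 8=7*w^2 + 6*w*y - 24*w - y^2 + 9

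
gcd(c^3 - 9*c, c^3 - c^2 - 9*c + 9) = c^2 - 9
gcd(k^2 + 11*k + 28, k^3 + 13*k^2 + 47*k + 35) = k + 7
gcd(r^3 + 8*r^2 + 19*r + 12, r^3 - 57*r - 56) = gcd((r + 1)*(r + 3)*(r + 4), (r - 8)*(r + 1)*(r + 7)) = r + 1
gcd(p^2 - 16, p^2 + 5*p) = 1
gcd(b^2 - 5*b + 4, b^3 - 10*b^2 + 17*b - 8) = b - 1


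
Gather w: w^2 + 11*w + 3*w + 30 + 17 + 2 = w^2 + 14*w + 49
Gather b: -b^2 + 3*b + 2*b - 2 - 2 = -b^2 + 5*b - 4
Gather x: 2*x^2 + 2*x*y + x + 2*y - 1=2*x^2 + x*(2*y + 1) + 2*y - 1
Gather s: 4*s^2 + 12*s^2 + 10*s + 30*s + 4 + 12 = 16*s^2 + 40*s + 16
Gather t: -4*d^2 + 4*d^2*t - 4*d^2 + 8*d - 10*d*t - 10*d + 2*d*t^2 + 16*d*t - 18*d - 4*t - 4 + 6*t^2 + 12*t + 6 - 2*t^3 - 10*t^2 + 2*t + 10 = -8*d^2 - 20*d - 2*t^3 + t^2*(2*d - 4) + t*(4*d^2 + 6*d + 10) + 12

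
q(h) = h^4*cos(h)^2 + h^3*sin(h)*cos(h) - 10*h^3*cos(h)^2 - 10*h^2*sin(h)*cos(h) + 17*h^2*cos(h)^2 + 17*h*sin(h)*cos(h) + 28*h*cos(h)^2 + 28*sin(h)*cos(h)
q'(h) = -2*h^4*sin(h)*cos(h) - h^3*sin(h)^2 + 20*h^3*sin(h)*cos(h) + 5*h^3*cos(h)^2 + 10*h^2*sin(h)^2 - 31*h^2*sin(h)*cos(h) - 40*h^2*cos(h)^2 - 17*h*sin(h)^2 - 76*h*sin(h)*cos(h) + 51*h*cos(h)^2 - 28*sin(h)^2 + 17*sin(h)*cos(h) + 56*cos(h)^2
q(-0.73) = -8.91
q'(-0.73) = -30.54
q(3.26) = 39.28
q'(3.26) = -40.30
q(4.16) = -3.73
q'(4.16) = -13.62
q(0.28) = 16.77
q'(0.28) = 58.00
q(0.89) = 30.23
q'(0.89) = -23.17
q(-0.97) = -0.92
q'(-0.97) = -31.57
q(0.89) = 30.23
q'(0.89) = -23.17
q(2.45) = 23.41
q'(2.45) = 64.07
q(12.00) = 4207.99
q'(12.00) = 7932.96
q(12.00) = 4207.99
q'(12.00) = 7932.96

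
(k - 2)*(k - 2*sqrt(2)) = k^2 - 2*sqrt(2)*k - 2*k + 4*sqrt(2)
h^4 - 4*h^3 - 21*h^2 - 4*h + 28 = (h - 7)*(h - 1)*(h + 2)^2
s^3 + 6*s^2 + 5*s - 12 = (s - 1)*(s + 3)*(s + 4)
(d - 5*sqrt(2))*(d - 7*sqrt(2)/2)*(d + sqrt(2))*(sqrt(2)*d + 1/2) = sqrt(2)*d^4 - 29*d^3/2 + 57*sqrt(2)*d^2/4 + 79*d + 35*sqrt(2)/2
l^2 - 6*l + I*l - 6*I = (l - 6)*(l + I)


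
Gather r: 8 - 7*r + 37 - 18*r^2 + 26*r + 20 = -18*r^2 + 19*r + 65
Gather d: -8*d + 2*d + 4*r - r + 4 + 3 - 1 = -6*d + 3*r + 6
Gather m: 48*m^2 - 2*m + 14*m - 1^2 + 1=48*m^2 + 12*m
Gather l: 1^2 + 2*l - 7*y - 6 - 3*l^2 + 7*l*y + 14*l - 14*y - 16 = -3*l^2 + l*(7*y + 16) - 21*y - 21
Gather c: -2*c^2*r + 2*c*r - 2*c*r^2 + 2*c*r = -2*c^2*r + c*(-2*r^2 + 4*r)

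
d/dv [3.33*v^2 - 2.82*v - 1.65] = 6.66*v - 2.82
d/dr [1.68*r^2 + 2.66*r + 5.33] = 3.36*r + 2.66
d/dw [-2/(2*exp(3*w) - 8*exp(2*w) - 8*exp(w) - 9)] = (12*exp(2*w) - 32*exp(w) - 16)*exp(w)/(-2*exp(3*w) + 8*exp(2*w) + 8*exp(w) + 9)^2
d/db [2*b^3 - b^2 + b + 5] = 6*b^2 - 2*b + 1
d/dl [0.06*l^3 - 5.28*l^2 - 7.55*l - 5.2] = 0.18*l^2 - 10.56*l - 7.55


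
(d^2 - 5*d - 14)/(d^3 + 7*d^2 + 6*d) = (d^2 - 5*d - 14)/(d*(d^2 + 7*d + 6))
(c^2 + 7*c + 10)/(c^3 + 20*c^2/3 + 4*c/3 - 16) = 3*(c + 5)/(3*c^2 + 14*c - 24)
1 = 1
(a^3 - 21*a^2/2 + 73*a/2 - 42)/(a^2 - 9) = (a^2 - 15*a/2 + 14)/(a + 3)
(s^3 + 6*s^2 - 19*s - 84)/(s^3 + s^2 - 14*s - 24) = (s + 7)/(s + 2)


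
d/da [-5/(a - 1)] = 5/(a - 1)^2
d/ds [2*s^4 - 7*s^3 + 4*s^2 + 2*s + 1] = 8*s^3 - 21*s^2 + 8*s + 2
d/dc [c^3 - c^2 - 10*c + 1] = 3*c^2 - 2*c - 10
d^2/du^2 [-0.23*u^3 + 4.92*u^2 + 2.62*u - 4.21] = 9.84 - 1.38*u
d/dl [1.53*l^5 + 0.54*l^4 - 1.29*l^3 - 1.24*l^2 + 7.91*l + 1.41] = 7.65*l^4 + 2.16*l^3 - 3.87*l^2 - 2.48*l + 7.91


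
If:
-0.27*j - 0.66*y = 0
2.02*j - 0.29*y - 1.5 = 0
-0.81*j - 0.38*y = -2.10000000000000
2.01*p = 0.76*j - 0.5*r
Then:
No Solution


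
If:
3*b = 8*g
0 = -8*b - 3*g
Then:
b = 0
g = 0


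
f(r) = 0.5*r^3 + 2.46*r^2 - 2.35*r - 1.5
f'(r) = 1.5*r^2 + 4.92*r - 2.35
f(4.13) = 65.98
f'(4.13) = 43.55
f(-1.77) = 7.59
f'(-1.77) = -6.36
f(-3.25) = 14.96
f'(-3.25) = -2.50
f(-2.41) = 11.45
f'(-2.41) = -5.50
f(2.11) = 9.19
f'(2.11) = 14.71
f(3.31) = 35.81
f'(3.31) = 30.37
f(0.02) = -1.55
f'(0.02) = -2.25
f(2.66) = 19.07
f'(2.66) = 21.35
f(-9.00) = -145.59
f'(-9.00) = 74.87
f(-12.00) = -483.06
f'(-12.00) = 154.61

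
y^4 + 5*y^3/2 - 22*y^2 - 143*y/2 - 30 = (y - 5)*(y + 1/2)*(y + 3)*(y + 4)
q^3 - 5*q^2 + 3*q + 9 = (q - 3)^2*(q + 1)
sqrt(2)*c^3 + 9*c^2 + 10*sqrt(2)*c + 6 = (c + sqrt(2))*(c + 3*sqrt(2))*(sqrt(2)*c + 1)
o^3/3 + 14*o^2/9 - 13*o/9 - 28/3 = (o/3 + 1)*(o - 7/3)*(o + 4)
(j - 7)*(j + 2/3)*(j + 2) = j^3 - 13*j^2/3 - 52*j/3 - 28/3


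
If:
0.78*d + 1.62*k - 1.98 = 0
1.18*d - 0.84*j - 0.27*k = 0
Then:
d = 2.53846153846154 - 2.07692307692308*k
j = 3.56593406593407 - 3.23901098901099*k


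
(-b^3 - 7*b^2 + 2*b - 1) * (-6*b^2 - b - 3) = 6*b^5 + 43*b^4 - 2*b^3 + 25*b^2 - 5*b + 3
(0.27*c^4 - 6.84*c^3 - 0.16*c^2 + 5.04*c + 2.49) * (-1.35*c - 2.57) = -0.3645*c^5 + 8.5401*c^4 + 17.7948*c^3 - 6.3928*c^2 - 16.3143*c - 6.3993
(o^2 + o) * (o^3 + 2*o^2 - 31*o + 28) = o^5 + 3*o^4 - 29*o^3 - 3*o^2 + 28*o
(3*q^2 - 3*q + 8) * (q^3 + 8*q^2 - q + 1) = 3*q^5 + 21*q^4 - 19*q^3 + 70*q^2 - 11*q + 8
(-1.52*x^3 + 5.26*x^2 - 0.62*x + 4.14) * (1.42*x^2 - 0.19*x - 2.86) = -2.1584*x^5 + 7.758*x^4 + 2.4674*x^3 - 9.047*x^2 + 0.9866*x - 11.8404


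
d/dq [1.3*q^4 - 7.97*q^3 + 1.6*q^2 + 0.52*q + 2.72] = 5.2*q^3 - 23.91*q^2 + 3.2*q + 0.52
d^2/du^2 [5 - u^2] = -2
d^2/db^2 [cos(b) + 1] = -cos(b)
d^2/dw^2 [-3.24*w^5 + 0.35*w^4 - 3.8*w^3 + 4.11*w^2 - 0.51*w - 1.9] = -64.8*w^3 + 4.2*w^2 - 22.8*w + 8.22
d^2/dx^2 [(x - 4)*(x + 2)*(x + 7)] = 6*x + 10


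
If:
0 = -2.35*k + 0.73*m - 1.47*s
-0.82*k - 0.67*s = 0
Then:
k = -0.817073170731707*s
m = -0.616605412629469*s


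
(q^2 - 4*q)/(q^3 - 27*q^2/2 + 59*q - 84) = 2*q/(2*q^2 - 19*q + 42)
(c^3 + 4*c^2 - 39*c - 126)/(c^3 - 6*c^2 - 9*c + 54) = (c + 7)/(c - 3)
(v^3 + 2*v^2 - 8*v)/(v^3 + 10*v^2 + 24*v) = (v - 2)/(v + 6)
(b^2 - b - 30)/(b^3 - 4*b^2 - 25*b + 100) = (b - 6)/(b^2 - 9*b + 20)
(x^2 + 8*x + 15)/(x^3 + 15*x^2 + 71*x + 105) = 1/(x + 7)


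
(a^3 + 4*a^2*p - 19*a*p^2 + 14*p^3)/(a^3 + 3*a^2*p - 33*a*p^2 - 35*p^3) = (-a^2 + 3*a*p - 2*p^2)/(-a^2 + 4*a*p + 5*p^2)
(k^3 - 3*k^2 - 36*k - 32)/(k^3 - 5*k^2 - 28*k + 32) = (k + 1)/(k - 1)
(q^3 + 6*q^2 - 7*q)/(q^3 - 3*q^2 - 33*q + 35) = q*(q + 7)/(q^2 - 2*q - 35)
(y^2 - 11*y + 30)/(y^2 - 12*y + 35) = (y - 6)/(y - 7)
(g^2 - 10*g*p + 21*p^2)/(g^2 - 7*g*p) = (g - 3*p)/g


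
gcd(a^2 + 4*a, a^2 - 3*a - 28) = a + 4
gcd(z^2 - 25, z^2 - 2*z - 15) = z - 5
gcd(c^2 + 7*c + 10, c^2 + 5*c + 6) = c + 2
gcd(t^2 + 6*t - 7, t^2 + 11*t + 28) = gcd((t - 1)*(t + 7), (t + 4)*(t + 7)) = t + 7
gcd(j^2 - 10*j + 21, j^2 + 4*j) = 1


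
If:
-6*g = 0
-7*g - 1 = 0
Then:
No Solution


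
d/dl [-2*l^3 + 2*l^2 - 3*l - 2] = -6*l^2 + 4*l - 3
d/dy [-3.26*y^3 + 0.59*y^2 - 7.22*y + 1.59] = -9.78*y^2 + 1.18*y - 7.22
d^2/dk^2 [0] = 0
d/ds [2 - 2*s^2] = -4*s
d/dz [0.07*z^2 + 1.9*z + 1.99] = 0.14*z + 1.9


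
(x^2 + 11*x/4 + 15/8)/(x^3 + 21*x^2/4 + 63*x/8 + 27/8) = (4*x + 5)/(4*x^2 + 15*x + 9)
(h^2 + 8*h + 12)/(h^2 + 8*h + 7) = (h^2 + 8*h + 12)/(h^2 + 8*h + 7)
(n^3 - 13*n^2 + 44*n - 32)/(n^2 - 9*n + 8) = n - 4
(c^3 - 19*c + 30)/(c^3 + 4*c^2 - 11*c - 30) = (c - 2)/(c + 2)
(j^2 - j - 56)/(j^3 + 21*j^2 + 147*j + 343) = (j - 8)/(j^2 + 14*j + 49)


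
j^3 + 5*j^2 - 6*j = j*(j - 1)*(j + 6)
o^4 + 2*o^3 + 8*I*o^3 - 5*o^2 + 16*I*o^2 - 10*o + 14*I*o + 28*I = (o + 2)*(o - I)*(o + 2*I)*(o + 7*I)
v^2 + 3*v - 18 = (v - 3)*(v + 6)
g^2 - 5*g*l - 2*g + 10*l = (g - 2)*(g - 5*l)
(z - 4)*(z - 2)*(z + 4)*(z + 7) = z^4 + 5*z^3 - 30*z^2 - 80*z + 224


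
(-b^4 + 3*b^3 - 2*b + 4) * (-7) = 7*b^4 - 21*b^3 + 14*b - 28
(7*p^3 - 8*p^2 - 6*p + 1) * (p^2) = 7*p^5 - 8*p^4 - 6*p^3 + p^2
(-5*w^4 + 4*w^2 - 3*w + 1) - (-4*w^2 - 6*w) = -5*w^4 + 8*w^2 + 3*w + 1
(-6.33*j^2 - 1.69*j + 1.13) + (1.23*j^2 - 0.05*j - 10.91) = -5.1*j^2 - 1.74*j - 9.78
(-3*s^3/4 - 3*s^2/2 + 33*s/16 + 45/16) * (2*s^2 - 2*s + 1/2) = -3*s^5/2 - 3*s^4/2 + 27*s^3/4 + 3*s^2/4 - 147*s/32 + 45/32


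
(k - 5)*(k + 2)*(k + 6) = k^3 + 3*k^2 - 28*k - 60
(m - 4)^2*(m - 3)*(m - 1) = m^4 - 12*m^3 + 51*m^2 - 88*m + 48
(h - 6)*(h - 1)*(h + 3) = h^3 - 4*h^2 - 15*h + 18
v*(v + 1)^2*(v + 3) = v^4 + 5*v^3 + 7*v^2 + 3*v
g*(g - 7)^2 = g^3 - 14*g^2 + 49*g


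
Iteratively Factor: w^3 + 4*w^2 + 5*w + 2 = (w + 2)*(w^2 + 2*w + 1) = (w + 1)*(w + 2)*(w + 1)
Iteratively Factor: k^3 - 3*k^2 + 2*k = (k - 1)*(k^2 - 2*k) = (k - 2)*(k - 1)*(k)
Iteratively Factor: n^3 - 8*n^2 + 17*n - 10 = (n - 1)*(n^2 - 7*n + 10) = (n - 5)*(n - 1)*(n - 2)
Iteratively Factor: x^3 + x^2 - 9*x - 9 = (x - 3)*(x^2 + 4*x + 3) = (x - 3)*(x + 1)*(x + 3)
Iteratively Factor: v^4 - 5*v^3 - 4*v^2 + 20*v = (v + 2)*(v^3 - 7*v^2 + 10*v) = (v - 2)*(v + 2)*(v^2 - 5*v) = v*(v - 2)*(v + 2)*(v - 5)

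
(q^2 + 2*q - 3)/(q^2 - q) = (q + 3)/q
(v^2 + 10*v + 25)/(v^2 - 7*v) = (v^2 + 10*v + 25)/(v*(v - 7))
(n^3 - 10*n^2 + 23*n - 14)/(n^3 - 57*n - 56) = (-n^3 + 10*n^2 - 23*n + 14)/(-n^3 + 57*n + 56)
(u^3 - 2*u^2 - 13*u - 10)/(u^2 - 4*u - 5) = u + 2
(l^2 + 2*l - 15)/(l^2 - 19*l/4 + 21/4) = 4*(l + 5)/(4*l - 7)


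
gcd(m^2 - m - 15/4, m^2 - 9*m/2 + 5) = m - 5/2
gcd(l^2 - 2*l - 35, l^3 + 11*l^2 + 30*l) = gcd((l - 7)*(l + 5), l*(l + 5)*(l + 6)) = l + 5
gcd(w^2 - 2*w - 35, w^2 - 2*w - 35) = w^2 - 2*w - 35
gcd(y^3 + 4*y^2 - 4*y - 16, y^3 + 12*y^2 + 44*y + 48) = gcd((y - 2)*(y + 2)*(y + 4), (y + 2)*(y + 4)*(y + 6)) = y^2 + 6*y + 8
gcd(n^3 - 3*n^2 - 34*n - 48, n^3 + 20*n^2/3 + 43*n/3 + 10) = n^2 + 5*n + 6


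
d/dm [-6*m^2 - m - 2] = -12*m - 1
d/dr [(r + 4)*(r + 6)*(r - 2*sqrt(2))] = 3*r^2 - 4*sqrt(2)*r + 20*r - 20*sqrt(2) + 24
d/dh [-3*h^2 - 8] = -6*h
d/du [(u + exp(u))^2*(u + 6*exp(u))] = (u + exp(u))*((u + exp(u))*(6*exp(u) + 1) + 2*(u + 6*exp(u))*(exp(u) + 1))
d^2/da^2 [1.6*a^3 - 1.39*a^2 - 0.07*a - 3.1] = 9.6*a - 2.78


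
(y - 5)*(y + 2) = y^2 - 3*y - 10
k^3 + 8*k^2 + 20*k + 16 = (k + 2)^2*(k + 4)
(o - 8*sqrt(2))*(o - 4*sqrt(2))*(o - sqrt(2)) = o^3 - 13*sqrt(2)*o^2 + 88*o - 64*sqrt(2)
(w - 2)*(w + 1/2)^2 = w^3 - w^2 - 7*w/4 - 1/2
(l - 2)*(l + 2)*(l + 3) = l^3 + 3*l^2 - 4*l - 12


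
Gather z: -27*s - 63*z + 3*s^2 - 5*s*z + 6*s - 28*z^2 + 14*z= 3*s^2 - 21*s - 28*z^2 + z*(-5*s - 49)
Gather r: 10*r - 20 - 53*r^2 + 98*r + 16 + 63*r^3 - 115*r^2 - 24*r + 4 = 63*r^3 - 168*r^2 + 84*r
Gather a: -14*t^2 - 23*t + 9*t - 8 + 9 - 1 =-14*t^2 - 14*t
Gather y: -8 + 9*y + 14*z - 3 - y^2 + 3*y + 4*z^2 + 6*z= -y^2 + 12*y + 4*z^2 + 20*z - 11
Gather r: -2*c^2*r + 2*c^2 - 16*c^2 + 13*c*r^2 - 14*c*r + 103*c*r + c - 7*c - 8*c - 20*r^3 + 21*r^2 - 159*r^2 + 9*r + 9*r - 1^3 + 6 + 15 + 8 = -14*c^2 - 14*c - 20*r^3 + r^2*(13*c - 138) + r*(-2*c^2 + 89*c + 18) + 28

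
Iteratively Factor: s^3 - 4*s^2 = (s)*(s^2 - 4*s) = s^2*(s - 4)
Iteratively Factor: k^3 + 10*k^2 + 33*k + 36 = (k + 3)*(k^2 + 7*k + 12) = (k + 3)*(k + 4)*(k + 3)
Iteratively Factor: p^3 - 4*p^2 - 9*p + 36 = (p - 3)*(p^2 - p - 12) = (p - 3)*(p + 3)*(p - 4)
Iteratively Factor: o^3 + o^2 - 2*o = (o + 2)*(o^2 - o) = (o - 1)*(o + 2)*(o)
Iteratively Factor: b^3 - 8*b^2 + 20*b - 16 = (b - 2)*(b^2 - 6*b + 8) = (b - 4)*(b - 2)*(b - 2)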